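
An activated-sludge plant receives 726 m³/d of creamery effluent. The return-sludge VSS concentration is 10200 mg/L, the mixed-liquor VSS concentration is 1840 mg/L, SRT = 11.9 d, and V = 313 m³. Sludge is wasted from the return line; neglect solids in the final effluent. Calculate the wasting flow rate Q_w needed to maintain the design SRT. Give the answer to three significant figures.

Wasting from the return line (neglecting effluent solids): Q_w = V·X / (θ_c·X_r) = 313.0 × 1840 / (11.9 × 10200) = 4.745 m³/d.

Q_w ≈ 4.74 m³/d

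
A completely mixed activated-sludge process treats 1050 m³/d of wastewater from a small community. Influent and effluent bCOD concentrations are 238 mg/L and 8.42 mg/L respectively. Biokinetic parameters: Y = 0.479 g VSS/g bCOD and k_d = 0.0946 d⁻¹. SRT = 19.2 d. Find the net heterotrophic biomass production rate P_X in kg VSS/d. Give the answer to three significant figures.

Y_obs = Y / (1 + k_d θ_c) = 0.479 / (1 + 0.0946 × 19.2) = 0.479 / 2.816 = 0.1701.
Mass of bCOD removed per day: Q(S₀ − S) = 1050 × 229.6 g/m³ = 241.1 kg/d.
Net biomass production P_X = Y_obs × Q·(S₀ − S) = 0.1701 × 241.1 = 41.00 kg VSS/d.

P_X ≈ 41.0 kg VSS/d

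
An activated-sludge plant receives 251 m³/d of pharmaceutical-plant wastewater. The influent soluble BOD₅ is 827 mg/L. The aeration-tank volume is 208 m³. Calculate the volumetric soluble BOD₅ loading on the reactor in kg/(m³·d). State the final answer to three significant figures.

Volumetric loading L_v = Q·S₀ / V = 251 × 827 g/m³ / 208.0 m³ = 998.0 g/(m³·d) = 0.9980 kg soluble BOD₅/(m³·d).

L_v ≈ 0.998 kg soluble BOD₅/(m³·d)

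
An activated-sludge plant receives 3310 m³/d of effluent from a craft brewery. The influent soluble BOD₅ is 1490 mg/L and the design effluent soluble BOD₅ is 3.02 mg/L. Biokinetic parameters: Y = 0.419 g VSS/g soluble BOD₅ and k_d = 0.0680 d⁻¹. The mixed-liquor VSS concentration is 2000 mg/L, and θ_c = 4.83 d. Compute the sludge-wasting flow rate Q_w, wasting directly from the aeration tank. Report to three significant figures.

Q_w ≈ 776 m³/d

Rearranging the biomass balance for a CMAS with decay, V = Y·Q·ΔS·θ_c / [X·(1+k_d θ_c)] = 0.419 × 3310 × (1490 − 3.02) × 4.83 / [2000 × (1 + 0.0680 × 4.83)] = 9.96×10^6 / 2657 = 3749 m³.
With mixed-liquor wasting, θ_c = V/Q_w, so Q_w = V/θ_c = 3749/4.83 = 776.2 m³/d.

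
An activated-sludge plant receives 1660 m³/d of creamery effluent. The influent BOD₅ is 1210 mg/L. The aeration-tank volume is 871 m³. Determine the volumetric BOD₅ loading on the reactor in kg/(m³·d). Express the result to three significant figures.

L_v = Q S₀ / V = 1660 × 1210 × 10⁻³ / 871.0 = 2.306 kg/(m³·d).

L_v ≈ 2.31 kg BOD₅/(m³·d)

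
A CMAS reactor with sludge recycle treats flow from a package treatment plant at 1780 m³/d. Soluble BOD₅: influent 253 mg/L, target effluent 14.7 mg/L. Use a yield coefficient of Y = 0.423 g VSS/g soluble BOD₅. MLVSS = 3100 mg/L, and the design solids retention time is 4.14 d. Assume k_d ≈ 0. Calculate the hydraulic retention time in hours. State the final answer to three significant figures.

τ ≈ 3.23 h

Biomass mass balance (decay neglected): V·X = Y·Q·(S₀ − S)·θ_c, so V = 0.423 × 1780 × (253 − 14.7) × 4.14 / 3100 = 239.6 m³.
τ = V/Q = 239.6/1780 = 0.1346 d, or 3.231 h.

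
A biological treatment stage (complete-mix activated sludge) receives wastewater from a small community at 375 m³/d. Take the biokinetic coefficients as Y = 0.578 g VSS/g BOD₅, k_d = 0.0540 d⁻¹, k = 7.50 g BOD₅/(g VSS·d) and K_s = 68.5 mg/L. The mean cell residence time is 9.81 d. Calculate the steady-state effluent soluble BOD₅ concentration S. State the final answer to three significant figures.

Effluent substrate depends only on kinetics and SRT: S = K_s(1 + k_d θ_c) / [θ_c(Yk − k_d) − 1] = 68.5 × (1 + 0.0540 × 9.81) / [9.81 × (0.578 × 7.50 − 0.0540) − 1] = 104.8 / 41.00 = 2.556 mg/L.

S ≈ 2.56 mg/L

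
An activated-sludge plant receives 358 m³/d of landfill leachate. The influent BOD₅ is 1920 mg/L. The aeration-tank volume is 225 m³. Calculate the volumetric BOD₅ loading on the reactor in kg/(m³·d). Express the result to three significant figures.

Applied BOD₅ load per unit volume = Q·S₀/V = (358 × 1920/1000)/225.0 = 3.055 kg BOD₅·m⁻³·d⁻¹.

L_v ≈ 3.05 kg BOD₅/(m³·d)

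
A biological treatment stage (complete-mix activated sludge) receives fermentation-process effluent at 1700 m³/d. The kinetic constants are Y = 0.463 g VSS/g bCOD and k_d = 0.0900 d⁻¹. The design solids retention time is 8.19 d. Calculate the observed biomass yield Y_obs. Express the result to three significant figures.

Y_obs ≈ 0.267 g VSS/g bCOD

The observed yield is Y_obs = Y/(1 + k_d·θ_c) = 0.463 / (1 + 0.0900 × 8.19) = 0.463 / 1.737 = 0.2665 g VSS per g bCOD removed.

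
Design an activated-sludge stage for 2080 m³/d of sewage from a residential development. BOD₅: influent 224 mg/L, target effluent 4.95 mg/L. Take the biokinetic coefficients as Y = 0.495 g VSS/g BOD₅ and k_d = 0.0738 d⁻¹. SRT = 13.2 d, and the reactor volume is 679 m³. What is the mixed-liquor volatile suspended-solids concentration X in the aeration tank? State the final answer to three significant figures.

Solving the biomass balance for X: X = Y Q (S₀−S) θ_c / [V (1+k_d θ_c)] = 0.495 × 2080 × (224 − 4.95) × 13.2 / [679 × (1 + 0.0738 × 13.2)] = 2221 mg/L.

X ≈ 2220 mg/L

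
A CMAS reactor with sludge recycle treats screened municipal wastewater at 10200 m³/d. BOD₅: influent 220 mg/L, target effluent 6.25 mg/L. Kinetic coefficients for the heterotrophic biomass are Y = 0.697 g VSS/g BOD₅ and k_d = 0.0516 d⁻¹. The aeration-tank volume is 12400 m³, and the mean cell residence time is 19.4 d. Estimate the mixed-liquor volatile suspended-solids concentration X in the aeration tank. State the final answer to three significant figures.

X = Y·Q·ΔS·θ_c / [V·(1 + k_d θ_c)] = 0.697 × 10200 × (220 − 6.25) × 19.4 / [12400 × (1 + 0.0516 × 19.4)] = 1188 mg/L.

X ≈ 1190 mg/L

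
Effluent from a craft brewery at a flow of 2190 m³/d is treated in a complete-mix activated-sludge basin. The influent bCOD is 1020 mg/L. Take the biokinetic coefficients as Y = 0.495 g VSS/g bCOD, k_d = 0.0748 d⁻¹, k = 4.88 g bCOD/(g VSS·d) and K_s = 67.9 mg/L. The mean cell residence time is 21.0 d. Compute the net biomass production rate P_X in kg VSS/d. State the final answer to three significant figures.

P_X ≈ 429 kg VSS/d

Effluent substrate depends only on kinetics and SRT: S = K_s(1 + k_d θ_c) / [θ_c(Yk − k_d) − 1] = 67.9 × (1 + 0.0748 × 21.0) / [21.0 × (0.495 × 4.88 − 0.0748) − 1] = 174.6 / 48.16 = 3.625 mg/L.
Y_obs = Y / (1 + k_d θ_c) = 0.495 / (1 + 0.0748 × 21.0) = 0.495 / 2.571 = 0.1925.
Q·(S₀ − S) = 2190 × (1020 − 3.62) × 10⁻³ = 2226 kg/d removed.
Biomass produced: P_X = Y_obs·Q·ΔS = 0.1925 × 2226 ≈ 428.6 kg VSS/d.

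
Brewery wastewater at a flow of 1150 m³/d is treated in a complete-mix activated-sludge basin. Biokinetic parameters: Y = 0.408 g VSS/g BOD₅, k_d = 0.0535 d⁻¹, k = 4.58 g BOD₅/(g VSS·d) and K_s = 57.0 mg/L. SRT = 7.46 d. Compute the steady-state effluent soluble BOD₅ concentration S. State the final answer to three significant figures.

S ≈ 6.36 mg/L

From the Monod/SRT balance for a CMAS, S = K_s·(1+k_d θ_c)/[θ_c·(Y k − k_d) − 1] = 57.0 × (1 + 0.0535 × 7.46) / [7.46 × (0.408 × 4.58 − 0.0535) − 1] = 79.75 / 12.54 = 6.359 mg/L.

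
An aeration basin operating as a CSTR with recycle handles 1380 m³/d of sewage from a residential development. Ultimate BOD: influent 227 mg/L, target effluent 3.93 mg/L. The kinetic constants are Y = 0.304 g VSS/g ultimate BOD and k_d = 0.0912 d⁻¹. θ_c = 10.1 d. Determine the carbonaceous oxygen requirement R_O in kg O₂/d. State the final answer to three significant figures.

Observed yield with endogenous decay: Y_obs = Y / (1 + k_d·θ_c) = 0.304 / (1 + 0.0912 × 10.1) = 0.304 / 1.921 = 0.1582 g VSS/g ultimate BOD.
Substrate removed = Q·(S₀ − S) = 1380 m³/d × (227 − 3.93) g/m³ = 3.08×10^5 g/d = 307.8 kg/d.
Biomass synthesised: P_X = Y_obs × 307.8 = 48.71 kg VSS/d.
Carbonaceous O₂ demand = substrate oxidised − cell-mass equivalent = 307.8 − 1.42 × 48.71 = 238.7 kg O₂/d.

R_O ≈ 239 kg O₂/d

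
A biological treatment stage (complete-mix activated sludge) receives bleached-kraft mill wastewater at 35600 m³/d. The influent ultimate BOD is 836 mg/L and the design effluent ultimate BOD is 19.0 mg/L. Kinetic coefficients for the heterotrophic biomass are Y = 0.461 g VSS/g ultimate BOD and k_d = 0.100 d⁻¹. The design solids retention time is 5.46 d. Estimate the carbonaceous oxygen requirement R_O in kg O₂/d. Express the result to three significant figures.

R_O ≈ 16800 kg O₂/d

Correct the yield for decay: Y_obs = Y/(1 + k_d θ_c) = 0.461 / (1 + 0.100 × 5.46) = 0.461 / 1.546 = 0.2982.
ΔS = 836 − 19.0 = 817.0 mg/L, so the substrate removal rate is 35600 × 817.0/1000 = 29085 kg ultimate BOD/d.
P_X = Y_obs·Q·(S₀ − S) = 0.2982 × 29085 = 8673 kg VSS/d.
Carbonaceous O₂ demand = substrate oxidised − cell-mass equivalent = 29085 − 1.42 × 8673 = 16770 kg O₂/d.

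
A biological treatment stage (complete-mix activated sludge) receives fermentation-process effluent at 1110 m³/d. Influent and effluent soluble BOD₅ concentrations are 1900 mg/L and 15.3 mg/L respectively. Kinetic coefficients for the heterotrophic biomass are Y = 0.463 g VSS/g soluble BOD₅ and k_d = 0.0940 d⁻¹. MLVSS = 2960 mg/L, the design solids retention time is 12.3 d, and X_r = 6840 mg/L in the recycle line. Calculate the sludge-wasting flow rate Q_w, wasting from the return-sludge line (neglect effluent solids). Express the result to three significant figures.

Rearranging the biomass balance for a CMAS with decay, V = Y·Q·ΔS·θ_c / [X·(1+k_d θ_c)] = 0.463 × 1110 × (1900 − 15.3) × 12.3 / [2960 × (1 + 0.0940 × 12.3)] = 1.19×10^7 / 6382 = 1867 m³.
θ_c = V·X/(Q_w·X_r) when wasting from the recycle, so Q_w = V·X/(θ_c·X_r) = 1867 × 2960 / (12.3 × 6840) = 65.68 m³/d.

Q_w ≈ 65.7 m³/d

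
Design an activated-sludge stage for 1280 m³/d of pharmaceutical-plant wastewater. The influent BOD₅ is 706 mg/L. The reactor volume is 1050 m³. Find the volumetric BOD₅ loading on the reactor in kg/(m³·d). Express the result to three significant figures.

L_v = Q S₀ / V = 1280 × 706 × 10⁻³ / 1050 = 0.8606 kg/(m³·d).

L_v ≈ 0.861 kg BOD₅/(m³·d)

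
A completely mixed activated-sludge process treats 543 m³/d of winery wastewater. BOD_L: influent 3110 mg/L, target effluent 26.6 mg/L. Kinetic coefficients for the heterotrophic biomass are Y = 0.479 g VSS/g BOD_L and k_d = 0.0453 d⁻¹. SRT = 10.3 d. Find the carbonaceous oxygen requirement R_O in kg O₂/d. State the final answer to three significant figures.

The observed yield is Y_obs = Y/(1 + k_d·θ_c) = 0.479 / (1 + 0.0453 × 10.3) = 0.479 / 1.467 = 0.3266 g VSS per g BOD_L removed.
Q·(S₀ − S) = 543 × (3110 − 26.6) × 10⁻³ = 1674 kg/d removed.
Net sludge production P_X = 0.3266 × 1674 = 546.8 kg VSS/d.
R_O = Q·ΔS − 1.42 P_X = 1674 − 776.5 = 897.8 kg O₂/d.

R_O ≈ 898 kg O₂/d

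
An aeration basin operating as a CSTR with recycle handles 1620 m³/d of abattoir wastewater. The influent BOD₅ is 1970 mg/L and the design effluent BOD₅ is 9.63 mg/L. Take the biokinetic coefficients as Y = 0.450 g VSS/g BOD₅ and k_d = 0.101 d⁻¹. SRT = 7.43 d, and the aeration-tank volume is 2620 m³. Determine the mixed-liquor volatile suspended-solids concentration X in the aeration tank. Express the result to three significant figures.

From V·X·(1 + k_d·θ_c) = Y·Q·(S₀ − S)·θ_c: X = 0.450 × 1620 × (1970 − 9.63) × 7.43 / [2620 × (1 + 0.101 × 7.43)] = 2315 mg/L.

X ≈ 2320 mg/L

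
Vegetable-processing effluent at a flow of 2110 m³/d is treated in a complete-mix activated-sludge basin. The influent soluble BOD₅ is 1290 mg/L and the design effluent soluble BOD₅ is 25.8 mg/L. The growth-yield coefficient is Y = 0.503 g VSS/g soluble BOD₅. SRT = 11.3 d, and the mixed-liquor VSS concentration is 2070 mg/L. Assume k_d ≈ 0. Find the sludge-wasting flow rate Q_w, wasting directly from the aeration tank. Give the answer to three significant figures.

Q_w ≈ 648 m³/d

Biomass mass balance (decay neglected): V·X = Y·Q·(S₀ − S)·θ_c, so V = 0.503 × 2110 × (1290 − 25.8) × 11.3 / 2070 = 7324 m³.
With mixed-liquor wasting, θ_c = V/Q_w, so Q_w = V/θ_c = 7324/11.3 = 648.2 m³/d.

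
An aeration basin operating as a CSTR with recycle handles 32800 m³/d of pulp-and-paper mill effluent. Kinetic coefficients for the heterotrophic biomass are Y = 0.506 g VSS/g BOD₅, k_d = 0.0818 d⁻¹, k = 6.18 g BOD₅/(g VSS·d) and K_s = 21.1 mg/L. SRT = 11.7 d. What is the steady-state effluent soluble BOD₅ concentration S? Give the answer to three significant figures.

S ≈ 1.19 mg/L

From the Monod/SRT balance for a CMAS, S = K_s·(1+k_d θ_c)/[θ_c·(Y k − k_d) − 1] = 21.1 × (1 + 0.0818 × 11.7) / [11.7 × (0.506 × 6.18 − 0.0818) − 1] = 41.29 / 34.63 = 1.192 mg/L.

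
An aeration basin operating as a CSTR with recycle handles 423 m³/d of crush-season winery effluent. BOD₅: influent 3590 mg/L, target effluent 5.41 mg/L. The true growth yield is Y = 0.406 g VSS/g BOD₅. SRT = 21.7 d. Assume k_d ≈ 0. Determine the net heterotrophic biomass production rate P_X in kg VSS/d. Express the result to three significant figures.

No decay correction is needed, so Y_obs = Y = 0.406.
Q·(S₀ − S) = 423 × (3590 − 5.41) × 10⁻³ = 1516 kg/d removed.
P_X = Y_obs · Q(S₀ − S) = 0.4060 × 1516 = 615.6 kg VSS/d.

P_X ≈ 616 kg VSS/d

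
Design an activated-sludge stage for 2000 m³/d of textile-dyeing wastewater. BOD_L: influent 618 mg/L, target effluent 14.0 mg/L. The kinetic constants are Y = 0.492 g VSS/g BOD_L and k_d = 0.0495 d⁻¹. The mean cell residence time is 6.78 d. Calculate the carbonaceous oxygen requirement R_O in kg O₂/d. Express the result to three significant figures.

R_O ≈ 576 kg O₂/d

The observed yield is Y_obs = Y/(1 + k_d·θ_c) = 0.492 / (1 + 0.0495 × 6.78) = 0.492 / 1.336 = 0.3684 g VSS per g BOD_L removed.
Q·(S₀ − S) = 2000 × (618 − 14.0) × 10⁻³ = 1208 kg/d removed.
P_X = Y_obs·Q·(S₀ − S) = 0.3684 × 1208 = 445.0 kg VSS/d.
R_O = Q·(S₀ − S) − 1.42·P_X = 1208 − 1.42 × 445.0 = 576.1 kg O₂/d.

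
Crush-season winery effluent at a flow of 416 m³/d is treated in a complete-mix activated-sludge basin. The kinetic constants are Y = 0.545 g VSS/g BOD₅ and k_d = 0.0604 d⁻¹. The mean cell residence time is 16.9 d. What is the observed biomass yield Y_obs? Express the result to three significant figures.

Y_obs = Y / (1 + k_d θ_c) = 0.545 / (1 + 0.0604 × 16.9) = 0.545 / 2.021 = 0.2697.

Y_obs ≈ 0.270 g VSS/g BOD₅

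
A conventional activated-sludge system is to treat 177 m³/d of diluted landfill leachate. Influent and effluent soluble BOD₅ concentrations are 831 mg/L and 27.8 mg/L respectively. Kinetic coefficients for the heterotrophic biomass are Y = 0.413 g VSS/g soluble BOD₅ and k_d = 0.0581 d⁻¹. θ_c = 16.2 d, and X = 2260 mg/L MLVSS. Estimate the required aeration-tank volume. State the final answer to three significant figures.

V ≈ 217 m³

Steady-state biomass mass balance: V·X·(1 + k_d·θ_c) = Y·Q·(S₀ − S)·θ_c, so V = 0.413 × 177 × (831 − 27.8) × 16.2 / [2260 × (1 + 0.0581 × 16.2)] = 9.51×10^5 / 4387 = 216.8 m³.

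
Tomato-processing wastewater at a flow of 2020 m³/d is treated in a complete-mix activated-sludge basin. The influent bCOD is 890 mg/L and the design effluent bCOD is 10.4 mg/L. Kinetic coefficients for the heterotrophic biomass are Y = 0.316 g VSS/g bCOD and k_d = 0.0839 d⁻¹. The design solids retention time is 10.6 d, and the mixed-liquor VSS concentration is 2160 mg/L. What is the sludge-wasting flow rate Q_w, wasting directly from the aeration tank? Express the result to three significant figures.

Rearranging the biomass balance for a CMAS with decay, V = Y·Q·ΔS·θ_c / [X·(1+k_d θ_c)] = 0.316 × 2020 × (890 − 10.4) × 10.6 / [2160 × (1 + 0.0839 × 10.6)] = 5.95×10^6 / 4081 = 1458 m³.
With mixed-liquor wasting, θ_c = V/Q_w, so Q_w = V/θ_c = 1458/10.6 = 137.6 m³/d.

Q_w ≈ 138 m³/d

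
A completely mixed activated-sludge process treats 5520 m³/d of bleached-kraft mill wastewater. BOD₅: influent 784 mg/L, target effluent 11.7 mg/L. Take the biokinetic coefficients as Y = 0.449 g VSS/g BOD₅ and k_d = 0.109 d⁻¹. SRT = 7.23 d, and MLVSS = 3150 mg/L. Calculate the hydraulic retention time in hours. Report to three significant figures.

Steady-state biomass mass balance: V·X·(1 + k_d·θ_c) = Y·Q·(S₀ − S)·θ_c, so V = 0.449 × 5520 × (784 − 11.7) × 7.23 / [3150 × (1 + 0.109 × 7.23)] = 1.38×10^7 / 5632 = 2457 m³.
τ = V/Q = 2457/5520 = 0.4451 d, or 10.68 h.

τ ≈ 10.7 h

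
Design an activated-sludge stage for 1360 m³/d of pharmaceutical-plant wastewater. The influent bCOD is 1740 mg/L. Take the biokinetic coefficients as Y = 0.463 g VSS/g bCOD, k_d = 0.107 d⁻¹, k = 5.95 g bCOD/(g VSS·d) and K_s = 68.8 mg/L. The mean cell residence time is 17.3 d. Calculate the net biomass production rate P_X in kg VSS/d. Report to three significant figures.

P_X ≈ 383 kg VSS/d

Effluent substrate depends only on kinetics and SRT: S = K_s(1 + k_d θ_c) / [θ_c(Yk − k_d) − 1] = 68.8 × (1 + 0.107 × 17.3) / [17.3 × (0.463 × 5.95 − 0.107) − 1] = 196.2 / 44.81 = 4.378 mg/L.
The observed yield is Y_obs = Y/(1 + k_d·θ_c) = 0.463 / (1 + 0.107 × 17.3) = 0.463 / 2.851 = 0.1624 g VSS per g bCOD removed.
Q·(S₀ − S) = 1360 × (1740 − 4.38) × 10⁻³ = 2360 kg/d removed.
P_X = Y_obs · Q(S₀ − S) = 0.1624 × 2360 = 383.3 kg VSS/d.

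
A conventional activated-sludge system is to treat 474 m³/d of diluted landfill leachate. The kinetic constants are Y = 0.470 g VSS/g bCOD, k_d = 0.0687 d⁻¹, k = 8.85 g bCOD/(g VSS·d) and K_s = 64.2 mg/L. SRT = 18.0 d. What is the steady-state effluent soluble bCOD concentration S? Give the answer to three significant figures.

From the Monod/SRT balance for a CMAS, S = K_s·(1+k_d θ_c)/[θ_c·(Y k − k_d) − 1] = 64.2 × (1 + 0.0687 × 18.0) / [18.0 × (0.470 × 8.85 − 0.0687) − 1] = 143.6 / 72.63 = 1.977 mg/L.

S ≈ 1.98 mg/L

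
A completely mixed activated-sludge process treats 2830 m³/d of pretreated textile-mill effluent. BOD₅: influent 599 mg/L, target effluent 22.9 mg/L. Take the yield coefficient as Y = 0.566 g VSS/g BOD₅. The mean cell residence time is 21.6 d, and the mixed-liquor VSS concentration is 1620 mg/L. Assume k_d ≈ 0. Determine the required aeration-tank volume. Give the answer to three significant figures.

V ≈ 12300 m³

Biomass mass balance (decay neglected): V·X = Y·Q·(S₀ − S)·θ_c, so V = 0.566 × 2830 × (599 − 22.9) × 21.6 / 1620 = 12304 m³.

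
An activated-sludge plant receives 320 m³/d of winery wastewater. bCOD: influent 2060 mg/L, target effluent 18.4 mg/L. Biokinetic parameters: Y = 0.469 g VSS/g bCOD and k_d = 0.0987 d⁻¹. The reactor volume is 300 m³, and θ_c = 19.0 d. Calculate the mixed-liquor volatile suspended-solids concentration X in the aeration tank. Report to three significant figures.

From V·X·(1 + k_d·θ_c) = Y·Q·(S₀ − S)·θ_c: X = 0.469 × 320 × (2060 − 18.4) × 19.0 / [300 × (1 + 0.0987 × 19.0)] = 6749 mg/L.

X ≈ 6750 mg/L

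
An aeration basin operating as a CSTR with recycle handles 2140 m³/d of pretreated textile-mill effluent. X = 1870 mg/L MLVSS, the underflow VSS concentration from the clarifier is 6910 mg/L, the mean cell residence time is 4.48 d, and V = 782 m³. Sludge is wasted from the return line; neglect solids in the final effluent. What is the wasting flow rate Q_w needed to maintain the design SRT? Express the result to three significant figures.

θ_c = V·X/(Q_w·X_r) when wasting from the recycle, so Q_w = V·X/(θ_c·X_r) = 782.0 × 1870 / (4.48 × 6910) = 47.24 m³/d.

Q_w ≈ 47.2 m³/d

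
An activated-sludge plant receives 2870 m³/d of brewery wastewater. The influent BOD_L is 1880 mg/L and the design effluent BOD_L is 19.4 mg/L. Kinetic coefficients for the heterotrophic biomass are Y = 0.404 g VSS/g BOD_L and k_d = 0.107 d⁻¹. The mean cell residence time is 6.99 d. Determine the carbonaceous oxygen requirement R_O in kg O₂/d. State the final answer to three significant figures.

Observed yield with endogenous decay: Y_obs = Y / (1 + k_d·θ_c) = 0.404 / (1 + 0.107 × 6.99) = 0.404 / 1.748 = 0.2311 g VSS/g BOD_L.
Q·(S₀ − S) = 2870 × (1880 − 19.4) × 10⁻³ = 5340 kg/d removed.
Biomass synthesised: P_X = Y_obs × 5340 = 1234 kg VSS/d.
Carbonaceous O₂ demand = substrate oxidised − cell-mass equivalent = 5340 − 1.42 × 1234 = 3587 kg O₂/d.

R_O ≈ 3590 kg O₂/d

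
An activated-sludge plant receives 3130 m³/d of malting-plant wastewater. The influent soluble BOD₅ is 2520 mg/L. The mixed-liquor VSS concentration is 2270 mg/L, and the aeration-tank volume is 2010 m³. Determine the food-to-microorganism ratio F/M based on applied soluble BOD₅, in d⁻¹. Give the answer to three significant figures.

F/M ≈ 1.73 d⁻¹

Food-to-microorganism ratio F/M = Q S₀ / (V X) = 3130 × 2520 / (2010 × 2270) = 1.729 d⁻¹.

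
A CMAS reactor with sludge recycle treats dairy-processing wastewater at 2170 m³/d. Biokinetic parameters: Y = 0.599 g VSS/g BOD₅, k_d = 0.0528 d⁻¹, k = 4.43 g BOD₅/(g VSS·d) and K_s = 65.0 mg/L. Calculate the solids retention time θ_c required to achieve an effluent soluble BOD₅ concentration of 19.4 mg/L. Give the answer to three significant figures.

θ_c ≈ 1.79 d

At the target effluent, Y k S/(K_s+S) = 0.599×4.43×19.4/84.40 = 0.6099 d⁻¹.
θ_c = 1/(μ − k_d) = 1/(0.6099 − 0.0528) = 1/0.5571 = 1.795 d.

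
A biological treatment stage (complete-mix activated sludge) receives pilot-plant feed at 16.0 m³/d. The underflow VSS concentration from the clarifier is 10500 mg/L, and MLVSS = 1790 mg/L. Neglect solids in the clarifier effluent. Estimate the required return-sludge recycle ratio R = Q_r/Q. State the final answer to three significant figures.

R ≈ 0.206

Mass balance around the secondary clarifier (neglecting effluent solids): R = X / (X_r − X) = 1790 / (10500 − 1790) = 0.2055.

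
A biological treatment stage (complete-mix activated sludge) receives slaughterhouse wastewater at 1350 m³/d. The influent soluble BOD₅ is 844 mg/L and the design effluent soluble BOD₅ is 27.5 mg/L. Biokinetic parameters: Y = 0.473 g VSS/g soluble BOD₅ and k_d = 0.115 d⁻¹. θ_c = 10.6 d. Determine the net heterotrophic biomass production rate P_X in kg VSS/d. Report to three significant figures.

Correct the yield for decay: Y_obs = Y/(1 + k_d θ_c) = 0.473 / (1 + 0.115 × 10.6) = 0.473 / 2.219 = 0.2132.
Mass of soluble BOD₅ removed per day: Q(S₀ − S) = 1350 × 816.5 g/m³ = 1102 kg/d.
Biomass produced: P_X = Y_obs·Q·ΔS = 0.2132 × 1102 ≈ 235.0 kg VSS/d.

P_X ≈ 235 kg VSS/d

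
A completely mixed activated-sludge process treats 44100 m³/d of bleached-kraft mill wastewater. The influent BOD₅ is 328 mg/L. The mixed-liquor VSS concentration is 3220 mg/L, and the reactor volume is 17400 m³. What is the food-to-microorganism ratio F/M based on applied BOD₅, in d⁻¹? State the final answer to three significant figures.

F/M = Q·S₀ / (V·X) = 44100 × 328 / (17400 × 3220) = 0.2582 g BOD₅·(g VSS·d)⁻¹.

F/M ≈ 0.258 d⁻¹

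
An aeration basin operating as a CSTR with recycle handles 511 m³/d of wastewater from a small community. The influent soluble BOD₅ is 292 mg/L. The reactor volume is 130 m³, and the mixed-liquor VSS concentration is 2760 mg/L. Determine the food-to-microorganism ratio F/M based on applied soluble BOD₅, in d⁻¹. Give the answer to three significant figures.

F/M ≈ 0.416 d⁻¹

F/M = applied load / biomass = Q·S₀/(V·X) = 511 × 292 / (130.0 × 2760) = 0.4159 d⁻¹.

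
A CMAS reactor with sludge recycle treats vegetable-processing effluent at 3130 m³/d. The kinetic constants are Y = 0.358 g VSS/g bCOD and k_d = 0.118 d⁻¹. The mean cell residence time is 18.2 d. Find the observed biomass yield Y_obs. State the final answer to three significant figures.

Y_obs ≈ 0.114 g VSS/g bCOD

Correct the yield for decay: Y_obs = Y/(1 + k_d θ_c) = 0.358 / (1 + 0.118 × 18.2) = 0.358 / 3.148 = 0.1137.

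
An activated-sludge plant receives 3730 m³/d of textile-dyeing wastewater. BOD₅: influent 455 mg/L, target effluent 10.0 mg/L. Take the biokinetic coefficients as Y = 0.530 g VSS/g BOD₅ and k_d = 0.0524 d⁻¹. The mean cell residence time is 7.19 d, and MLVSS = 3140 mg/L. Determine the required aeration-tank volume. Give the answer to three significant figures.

V ≈ 1460 m³

Rearranging the biomass balance for a CMAS with decay, V = Y·Q·ΔS·θ_c / [X·(1+k_d θ_c)] = 0.530 × 3730 × (455 − 10.0) × 7.19 / [3140 × (1 + 0.0524 × 7.19)] = 6.33×10^6 / 4323 = 1463 m³.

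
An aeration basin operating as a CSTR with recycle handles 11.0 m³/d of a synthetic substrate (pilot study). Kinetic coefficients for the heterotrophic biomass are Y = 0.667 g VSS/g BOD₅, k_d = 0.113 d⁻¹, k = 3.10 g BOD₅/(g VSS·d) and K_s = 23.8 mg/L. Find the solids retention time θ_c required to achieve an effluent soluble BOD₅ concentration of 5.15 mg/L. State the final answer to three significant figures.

θ_c ≈ 3.92 d

From 1/θ_c = Y·k·S/(K_s + S) − k_d: Y·k·S/(K_s+S) = 0.667 × 3.10 × 5.15 / (23.8 + 5.15) = 0.3678 d⁻¹.
Then 1/θ_c = μ − k_d = 0.3678 − 0.113 = 0.2548 d⁻¹, giving θ_c = 3.924 d.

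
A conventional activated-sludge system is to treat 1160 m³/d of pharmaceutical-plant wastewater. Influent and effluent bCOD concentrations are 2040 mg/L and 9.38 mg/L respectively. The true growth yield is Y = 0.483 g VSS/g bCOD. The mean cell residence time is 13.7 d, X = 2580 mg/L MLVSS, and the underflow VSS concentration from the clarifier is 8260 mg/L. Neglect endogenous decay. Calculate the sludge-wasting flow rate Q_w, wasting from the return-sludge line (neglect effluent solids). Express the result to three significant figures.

Q_w ≈ 138 m³/d

V·X = Y·Q·ΔS·θ_c gives V = 0.483 × 1160 × (2040 − 9.38) × 13.7 / 2580 = 6041 m³.
θ_c = V·X/(Q_w·X_r) when wasting from the recycle, so Q_w = V·X/(θ_c·X_r) = 6041 × 2580 / (13.7 × 8260) = 137.7 m³/d.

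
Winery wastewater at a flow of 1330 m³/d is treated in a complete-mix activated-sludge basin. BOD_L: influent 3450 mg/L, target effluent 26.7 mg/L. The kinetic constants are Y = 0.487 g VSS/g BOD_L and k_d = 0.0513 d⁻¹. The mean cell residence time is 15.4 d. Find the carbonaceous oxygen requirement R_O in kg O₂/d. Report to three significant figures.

R_O ≈ 2790 kg O₂/d

Correct the yield for decay: Y_obs = Y/(1 + k_d θ_c) = 0.487 / (1 + 0.0513 × 15.4) = 0.487 / 1.790 = 0.2721.
ΔS = 3450 − 26.7 = 3423 mg/L, so the substrate removal rate is 1330 × 3423/1000 = 4553 kg BOD_L/d.
Net sludge production P_X = 0.2721 × 4553 = 1239 kg VSS/d.
R_O = Q·(S₀ − S) − 1.42·P_X = 4553 − 1.42 × 1239 = 2794 kg O₂/d.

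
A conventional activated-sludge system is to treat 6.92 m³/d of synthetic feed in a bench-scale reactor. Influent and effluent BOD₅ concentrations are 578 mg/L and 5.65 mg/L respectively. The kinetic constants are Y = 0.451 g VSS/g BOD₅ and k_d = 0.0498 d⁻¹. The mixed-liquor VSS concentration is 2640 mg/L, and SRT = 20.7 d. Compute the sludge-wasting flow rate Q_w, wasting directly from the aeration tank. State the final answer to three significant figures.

From the SRT design equation V = Y Q (S₀−S) θ_c / [X (1 + k_d θ_c)] = 0.451 × 6.92 × (578 − 5.65) × 20.7 / [2640 × (1 + 0.0498 × 20.7)] = 3.7×10^4 / 5361 = 6.897 m³.
For wasting at MLVSS concentration, Q_w = V/θ_c = 6.897/20.7 = 0.3332 m³/d.

Q_w ≈ 0.333 m³/d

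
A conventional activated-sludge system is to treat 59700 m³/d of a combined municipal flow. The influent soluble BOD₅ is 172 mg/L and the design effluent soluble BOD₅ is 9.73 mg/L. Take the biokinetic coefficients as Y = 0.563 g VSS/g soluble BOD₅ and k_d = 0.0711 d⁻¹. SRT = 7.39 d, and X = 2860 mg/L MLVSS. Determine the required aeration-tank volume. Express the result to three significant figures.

From the SRT design equation V = Y Q (S₀−S) θ_c / [X (1 + k_d θ_c)] = 0.563 × 59700 × (172 − 9.73) × 7.39 / [2860 × (1 + 0.0711 × 7.39)] = 4.03×10^7 / 4363 = 9239 m³.

V ≈ 9240 m³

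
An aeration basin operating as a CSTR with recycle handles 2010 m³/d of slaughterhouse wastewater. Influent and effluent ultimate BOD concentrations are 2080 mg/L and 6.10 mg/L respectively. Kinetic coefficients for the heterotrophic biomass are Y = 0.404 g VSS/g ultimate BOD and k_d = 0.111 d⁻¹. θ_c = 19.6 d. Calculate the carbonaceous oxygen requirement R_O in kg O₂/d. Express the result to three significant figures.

R_O ≈ 3420 kg O₂/d

Correct the yield for decay: Y_obs = Y/(1 + k_d θ_c) = 0.404 / (1 + 0.111 × 19.6) = 0.404 / 3.176 = 0.1272.
Q·(S₀ − S) = 2010 × (2080 − 6.10) × 10⁻³ = 4169 kg/d removed.
P_X = Y_obs·Q·(S₀ − S) = 0.1272 × 4169 = 530.3 kg VSS/d.
R_O = Q·ΔS − 1.42 P_X = 4169 − 753.1 = 3415 kg O₂/d.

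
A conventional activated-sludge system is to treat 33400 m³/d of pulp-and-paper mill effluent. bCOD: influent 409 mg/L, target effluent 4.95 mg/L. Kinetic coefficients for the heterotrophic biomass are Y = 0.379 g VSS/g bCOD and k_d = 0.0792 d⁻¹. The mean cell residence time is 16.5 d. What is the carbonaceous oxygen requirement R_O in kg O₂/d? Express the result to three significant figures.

R_O ≈ 10300 kg O₂/d

The observed yield is Y_obs = Y/(1 + k_d·θ_c) = 0.379 / (1 + 0.0792 × 16.5) = 0.379 / 2.307 = 0.1643 g VSS per g bCOD removed.
ΔS = 409 − 4.95 = 404.1 mg/L, so the substrate removal rate is 33400 × 404.1/1000 = 13495 kg bCOD/d.
Biomass synthesised: P_X = Y_obs × 13495 = 2217 kg VSS/d.
Carbonaceous O₂ demand = substrate oxidised − cell-mass equivalent = 13495 − 1.42 × 2217 = 10347 kg O₂/d.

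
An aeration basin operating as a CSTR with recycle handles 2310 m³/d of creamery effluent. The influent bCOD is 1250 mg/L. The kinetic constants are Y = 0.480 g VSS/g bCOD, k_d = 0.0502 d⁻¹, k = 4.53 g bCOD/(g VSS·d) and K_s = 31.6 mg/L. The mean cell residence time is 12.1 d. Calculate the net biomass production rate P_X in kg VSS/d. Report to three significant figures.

P_X ≈ 861 kg VSS/d

From the Monod/SRT balance for a CMAS, S = K_s·(1+k_d θ_c)/[θ_c·(Y k − k_d) − 1] = 31.6 × (1 + 0.0502 × 12.1) / [12.1 × (0.480 × 4.53 − 0.0502) − 1] = 50.79 / 24.70 = 2.056 mg/L.
Observed yield with endogenous decay: Y_obs = Y / (1 + k_d·θ_c) = 0.480 / (1 + 0.0502 × 12.1) = 0.480 / 1.607 = 0.2986 g VSS/g bCOD.
Substrate removed = Q·(S₀ − S) = 2310 m³/d × (1250 − 2.06) g/m³ = 2.88×10^6 g/d = 2883 kg/d.
P_X = Y_obs · Q(S₀ − S) = 0.2986 × 2883 = 860.8 kg VSS/d.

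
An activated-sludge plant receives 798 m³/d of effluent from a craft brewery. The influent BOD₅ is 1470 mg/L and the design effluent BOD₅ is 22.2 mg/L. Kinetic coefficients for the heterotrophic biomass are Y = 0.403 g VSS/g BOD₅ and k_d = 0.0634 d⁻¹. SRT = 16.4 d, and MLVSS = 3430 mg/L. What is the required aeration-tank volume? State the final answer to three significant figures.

From the SRT design equation V = Y Q (S₀−S) θ_c / [X (1 + k_d θ_c)] = 0.403 × 798 × (1470 − 22.2) × 16.4 / [3430 × (1 + 0.0634 × 16.4)] = 7.64×10^6 / 6996 = 1091 m³.

V ≈ 1090 m³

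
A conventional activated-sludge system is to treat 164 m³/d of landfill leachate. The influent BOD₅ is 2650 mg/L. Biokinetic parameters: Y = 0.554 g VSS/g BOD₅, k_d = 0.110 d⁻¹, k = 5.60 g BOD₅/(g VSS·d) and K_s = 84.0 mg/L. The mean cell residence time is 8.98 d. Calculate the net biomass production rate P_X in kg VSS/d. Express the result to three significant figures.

From the Monod/SRT balance for a CMAS, S = K_s·(1+k_d θ_c)/[θ_c·(Y k − k_d) − 1] = 84.0 × (1 + 0.110 × 8.98) / [8.98 × (0.554 × 5.60 − 0.110) − 1] = 167.0 / 25.87 = 6.454 mg/L.
Y_obs = Y / (1 + k_d θ_c) = 0.554 / (1 + 0.110 × 8.98) = 0.554 / 1.988 = 0.2787.
Q·(S₀ − S) = 164 × (2650 − 6.45) × 10⁻³ = 433.5 kg/d removed.
So the net sludge growth is P_X = 0.2787 × 433.5 = 120.8 kg VSS/d.

P_X ≈ 121 kg VSS/d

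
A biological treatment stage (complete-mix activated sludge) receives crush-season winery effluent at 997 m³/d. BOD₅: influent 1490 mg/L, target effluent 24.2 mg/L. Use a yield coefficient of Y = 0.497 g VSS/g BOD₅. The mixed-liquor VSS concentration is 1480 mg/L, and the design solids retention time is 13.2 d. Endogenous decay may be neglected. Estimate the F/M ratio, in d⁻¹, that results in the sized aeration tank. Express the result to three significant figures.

F/M ≈ 0.155 d⁻¹

V·X = Y·Q·ΔS·θ_c gives V = 0.497 × 997 × (1490 − 24.2) × 13.2 / 1480 = 6478 m³.
F/M = Q·S₀ / (V·X) = 997 × 1490 / (6478 × 1480) = 0.1549 g BOD₅·(g VSS·d)⁻¹.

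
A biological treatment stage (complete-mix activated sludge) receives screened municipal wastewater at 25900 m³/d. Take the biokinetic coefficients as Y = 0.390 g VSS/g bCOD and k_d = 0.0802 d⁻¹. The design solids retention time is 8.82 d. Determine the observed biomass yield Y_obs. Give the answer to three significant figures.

Y_obs ≈ 0.228 g VSS/g bCOD

Correct the yield for decay: Y_obs = Y/(1 + k_d θ_c) = 0.390 / (1 + 0.0802 × 8.82) = 0.390 / 1.707 = 0.2284.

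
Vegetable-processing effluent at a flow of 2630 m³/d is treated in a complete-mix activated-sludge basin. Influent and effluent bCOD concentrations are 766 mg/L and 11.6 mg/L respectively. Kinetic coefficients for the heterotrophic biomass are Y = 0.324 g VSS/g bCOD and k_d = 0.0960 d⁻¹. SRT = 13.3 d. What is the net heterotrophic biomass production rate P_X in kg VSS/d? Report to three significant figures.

P_X ≈ 282 kg VSS/d

The observed yield is Y_obs = Y/(1 + k_d·θ_c) = 0.324 / (1 + 0.0960 × 13.3) = 0.324 / 2.277 = 0.1423 g VSS per g bCOD removed.
Mass of bCOD removed per day: Q(S₀ − S) = 2630 × 754.4 g/m³ = 1984 kg/d.
Net biomass production P_X = Y_obs × Q·(S₀ − S) = 0.1423 × 1984 = 282.3 kg VSS/d.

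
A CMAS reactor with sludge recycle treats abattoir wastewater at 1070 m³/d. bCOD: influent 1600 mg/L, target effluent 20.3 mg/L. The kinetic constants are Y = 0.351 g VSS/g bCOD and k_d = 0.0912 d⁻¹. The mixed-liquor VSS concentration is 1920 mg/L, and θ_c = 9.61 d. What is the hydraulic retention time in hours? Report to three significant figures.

τ ≈ 35.5 h

Rearranging the biomass balance for a CMAS with decay, V = Y·Q·ΔS·θ_c / [X·(1+k_d θ_c)] = 0.351 × 1070 × (1600 − 20.3) × 9.61 / [1920 × (1 + 0.0912 × 9.61)] = 5.7×10^6 / 3603 = 1583 m³.
Hydraulic retention time τ = V/Q = 1583 / 1070 = 1.479 d = 35.50 h.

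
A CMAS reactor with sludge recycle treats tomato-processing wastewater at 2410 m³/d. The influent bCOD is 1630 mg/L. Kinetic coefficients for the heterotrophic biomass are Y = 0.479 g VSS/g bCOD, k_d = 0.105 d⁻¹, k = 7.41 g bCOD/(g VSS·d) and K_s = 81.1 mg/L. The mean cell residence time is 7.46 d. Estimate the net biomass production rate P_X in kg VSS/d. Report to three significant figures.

P_X ≈ 1050 kg VSS/d

From the Monod/SRT balance for a CMAS, S = K_s·(1+k_d θ_c)/[θ_c·(Y k − k_d) − 1] = 81.1 × (1 + 0.105 × 7.46) / [7.46 × (0.479 × 7.41 − 0.105) − 1] = 144.6 / 24.70 = 5.856 mg/L.
Observed yield with endogenous decay: Y_obs = Y / (1 + k_d·θ_c) = 0.479 / (1 + 0.105 × 7.46) = 0.479 / 1.783 = 0.2686 g VSS/g bCOD.
Mass of bCOD removed per day: Q(S₀ − S) = 2410 × 1624 g/m³ = 3914 kg/d.
So the net sludge growth is P_X = 0.2686 × 3914 = 1051 kg VSS/d.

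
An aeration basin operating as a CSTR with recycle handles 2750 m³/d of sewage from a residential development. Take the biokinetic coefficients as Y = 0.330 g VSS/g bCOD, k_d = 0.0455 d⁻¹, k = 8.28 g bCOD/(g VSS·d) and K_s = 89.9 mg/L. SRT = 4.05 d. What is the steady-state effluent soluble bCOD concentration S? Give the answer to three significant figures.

For a completely mixed reactor with recycle the Lawrence–McCarty relation gives S = K_s·(1 + k_d·θ_c) / [θ_c·(Y·k − k_d) − 1] = 89.9 × (1 + 0.0455 × 4.05) / [4.05 × (0.330 × 8.28 − 0.0455) − 1] = 106.5 / 9.882 = 10.77 mg/L.

S ≈ 10.8 mg/L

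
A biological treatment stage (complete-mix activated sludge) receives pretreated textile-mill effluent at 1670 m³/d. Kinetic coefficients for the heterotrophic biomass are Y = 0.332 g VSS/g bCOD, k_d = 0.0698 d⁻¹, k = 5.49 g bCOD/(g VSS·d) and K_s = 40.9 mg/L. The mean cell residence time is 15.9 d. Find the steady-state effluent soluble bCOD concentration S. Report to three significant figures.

S ≈ 3.21 mg/L

From the Monod/SRT balance for a CMAS, S = K_s·(1+k_d θ_c)/[θ_c·(Y k − k_d) − 1] = 40.9 × (1 + 0.0698 × 15.9) / [15.9 × (0.332 × 5.49 − 0.0698) − 1] = 86.29 / 26.87 = 3.211 mg/L.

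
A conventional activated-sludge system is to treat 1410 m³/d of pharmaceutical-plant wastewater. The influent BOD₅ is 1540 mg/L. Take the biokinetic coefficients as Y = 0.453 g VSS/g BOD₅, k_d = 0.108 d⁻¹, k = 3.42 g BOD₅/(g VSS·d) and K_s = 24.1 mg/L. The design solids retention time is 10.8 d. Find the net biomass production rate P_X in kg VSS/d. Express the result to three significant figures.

P_X ≈ 453 kg VSS/d

For a completely mixed reactor with recycle the Lawrence–McCarty relation gives S = K_s·(1 + k_d·θ_c) / [θ_c·(Y·k − k_d) − 1] = 24.1 × (1 + 0.108 × 10.8) / [10.8 × (0.453 × 3.42 − 0.108) − 1] = 52.21 / 14.57 = 3.584 mg/L.
The observed yield is Y_obs = Y/(1 + k_d·θ_c) = 0.453 / (1 + 0.108 × 10.8) = 0.453 / 2.166 = 0.2091 g VSS per g BOD₅ removed.
ΔS = 1540 − 3.58 = 1536 mg/L, so the substrate removal rate is 1410 × 1536/1000 = 2166 kg BOD₅/d.
So the net sludge growth is P_X = 0.2091 × 2166 = 453.0 kg VSS/d.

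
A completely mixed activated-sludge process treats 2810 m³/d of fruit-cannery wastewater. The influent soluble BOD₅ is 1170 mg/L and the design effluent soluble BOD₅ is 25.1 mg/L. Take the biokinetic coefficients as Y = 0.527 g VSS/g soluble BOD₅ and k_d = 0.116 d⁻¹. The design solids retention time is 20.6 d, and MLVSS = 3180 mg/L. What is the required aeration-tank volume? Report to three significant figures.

V ≈ 3240 m³

From the SRT design equation V = Y Q (S₀−S) θ_c / [X (1 + k_d θ_c)] = 0.527 × 2810 × (1170 − 25.1) × 20.6 / [3180 × (1 + 0.116 × 20.6)] = 3.49×10^7 / 10779 = 3240 m³.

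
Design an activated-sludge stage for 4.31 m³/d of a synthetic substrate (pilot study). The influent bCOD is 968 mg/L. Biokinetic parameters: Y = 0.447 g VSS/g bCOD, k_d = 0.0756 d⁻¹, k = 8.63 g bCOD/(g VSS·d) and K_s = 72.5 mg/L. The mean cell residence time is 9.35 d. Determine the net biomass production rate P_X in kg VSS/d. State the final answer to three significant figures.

P_X ≈ 1.09 kg VSS/d

From the Monod/SRT balance for a CMAS, S = K_s·(1+k_d θ_c)/[θ_c·(Y k − k_d) − 1] = 72.5 × (1 + 0.0756 × 9.35) / [9.35 × (0.447 × 8.63 − 0.0756) − 1] = 123.7 / 34.36 = 3.601 mg/L.
Y_obs = Y / (1 + k_d θ_c) = 0.447 / (1 + 0.0756 × 9.35) = 0.447 / 1.707 = 0.2619.
ΔS = 968 − 3.60 = 964.4 mg/L, so the substrate removal rate is 4.31 × 964.4/1000 = 4.157 kg bCOD/d.
P_X = Y_obs · Q(S₀ − S) = 0.2619 × 4.157 = 1.089 kg VSS/d.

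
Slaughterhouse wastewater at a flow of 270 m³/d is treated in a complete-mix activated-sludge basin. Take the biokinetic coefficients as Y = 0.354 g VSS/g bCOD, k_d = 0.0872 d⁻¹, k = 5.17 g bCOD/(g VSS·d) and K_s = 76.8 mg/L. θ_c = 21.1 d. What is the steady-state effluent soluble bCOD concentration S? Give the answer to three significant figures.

For a completely mixed reactor with recycle the Lawrence–McCarty relation gives S = K_s·(1 + k_d·θ_c) / [θ_c·(Y·k − k_d) − 1] = 76.8 × (1 + 0.0872 × 21.1) / [21.1 × (0.354 × 5.17 − 0.0872) − 1] = 218.1 / 35.78 = 6.096 mg/L.

S ≈ 6.10 mg/L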